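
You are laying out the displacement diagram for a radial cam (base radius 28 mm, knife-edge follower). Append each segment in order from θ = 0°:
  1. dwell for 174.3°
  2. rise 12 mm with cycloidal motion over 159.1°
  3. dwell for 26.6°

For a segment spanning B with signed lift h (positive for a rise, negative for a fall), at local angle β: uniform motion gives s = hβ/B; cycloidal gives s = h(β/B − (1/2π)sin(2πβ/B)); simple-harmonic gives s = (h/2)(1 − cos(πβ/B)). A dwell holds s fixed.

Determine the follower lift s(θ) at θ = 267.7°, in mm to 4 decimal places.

seg 1 [0°–174.3°] dwell: s stays 0.0000
seg 2 [174.3°–333.4°] cycloidal, h=12: θ=267.7° here. β=93.4, B=159.1. 12·(0.5871 − sin(2π·0.5871)/(2π)) = 8.0379 → s = 8.0379

8.0379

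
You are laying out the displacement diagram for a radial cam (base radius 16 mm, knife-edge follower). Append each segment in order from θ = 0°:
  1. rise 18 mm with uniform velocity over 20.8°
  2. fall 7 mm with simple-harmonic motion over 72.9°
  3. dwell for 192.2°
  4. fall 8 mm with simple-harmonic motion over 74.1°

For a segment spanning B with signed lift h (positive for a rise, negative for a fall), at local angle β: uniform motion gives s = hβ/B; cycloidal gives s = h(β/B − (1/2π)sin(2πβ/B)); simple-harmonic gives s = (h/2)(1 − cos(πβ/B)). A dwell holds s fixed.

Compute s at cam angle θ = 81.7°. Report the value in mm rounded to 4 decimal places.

seg 1 [0°–20.8°] uniform, h=18: full span → s += 18 → s = 18.0000
seg 2 [20.8°–93.7°] simple-harmonic, h=-7: θ=81.7° here. β=60.9, B=72.9. -7/2·(1 − cos(π·0.8354)) = -6.5423 → s = 11.4577

11.4577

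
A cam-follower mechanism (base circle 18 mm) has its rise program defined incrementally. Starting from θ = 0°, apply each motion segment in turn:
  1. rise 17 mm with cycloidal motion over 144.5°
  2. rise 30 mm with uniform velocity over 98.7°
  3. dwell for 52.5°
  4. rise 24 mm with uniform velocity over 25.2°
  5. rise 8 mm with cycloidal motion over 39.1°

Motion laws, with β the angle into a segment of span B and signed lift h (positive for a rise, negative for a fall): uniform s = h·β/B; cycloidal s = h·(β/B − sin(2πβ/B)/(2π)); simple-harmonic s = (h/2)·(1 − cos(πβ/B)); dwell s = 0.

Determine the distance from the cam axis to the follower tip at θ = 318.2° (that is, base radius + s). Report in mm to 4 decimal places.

seg 1 [0°–144.5°] cycloidal, h=17: full span → s += 17 → s = 17.0000
seg 2 [144.5°–243.2°] uniform, h=30: full span → s += 30 → s = 47.0000
seg 3 [243.2°–295.7°] dwell: s stays 47.0000
seg 4 [295.7°–320.9°] uniform, h=24: θ=318.2° here. β=22.5, B=25.2. 24·22.5/25.2 = 21.4286 → s = 68.4286
radial distance = base radius + s = 18 + 68.4286 = 86.4286

86.4286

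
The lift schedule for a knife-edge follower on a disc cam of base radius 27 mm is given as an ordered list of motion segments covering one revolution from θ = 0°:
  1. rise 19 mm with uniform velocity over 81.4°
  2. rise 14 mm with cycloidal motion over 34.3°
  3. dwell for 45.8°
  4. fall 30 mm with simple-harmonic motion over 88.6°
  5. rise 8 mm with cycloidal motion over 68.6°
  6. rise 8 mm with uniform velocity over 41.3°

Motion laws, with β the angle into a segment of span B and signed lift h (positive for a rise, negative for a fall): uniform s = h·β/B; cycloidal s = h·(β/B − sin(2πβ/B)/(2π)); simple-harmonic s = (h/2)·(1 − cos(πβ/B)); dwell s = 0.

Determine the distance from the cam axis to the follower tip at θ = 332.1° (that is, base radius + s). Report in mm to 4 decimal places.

seg 1 [0°–81.4°] uniform, h=19: full span → s += 19 → s = 19.0000
seg 2 [81.4°–115.7°] cycloidal, h=14: full span → s += 14 → s = 33.0000
seg 3 [115.7°–161.5°] dwell: s stays 33.0000
seg 4 [161.5°–250.1°] simple-harmonic, h=-30: full span → s += -30 → s = 3.0000
seg 5 [250.1°–318.7°] cycloidal, h=8: full span → s += 8 → s = 11.0000
seg 6 [318.7°–360°] uniform, h=8: θ=332.1° here. β=13.4, B=41.3. 8·13.4/41.3 = 2.5956 → s = 13.5956
radial distance = base radius + s = 27 + 13.5956 = 40.5956

40.5956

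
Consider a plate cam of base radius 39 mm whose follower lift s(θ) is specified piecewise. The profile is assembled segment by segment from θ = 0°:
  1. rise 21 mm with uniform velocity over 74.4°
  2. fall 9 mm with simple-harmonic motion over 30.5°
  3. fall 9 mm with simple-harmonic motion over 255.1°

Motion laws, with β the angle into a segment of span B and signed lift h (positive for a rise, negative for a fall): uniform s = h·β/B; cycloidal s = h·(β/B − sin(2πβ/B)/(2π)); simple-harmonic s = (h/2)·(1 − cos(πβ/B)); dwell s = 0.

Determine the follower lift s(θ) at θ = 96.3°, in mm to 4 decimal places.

seg 1 [0°–74.4°] uniform, h=21: full span → s += 21 → s = 21.0000
seg 2 [74.4°–104.9°] simple-harmonic, h=-9: θ=96.3° here. β=21.9, B=30.5. -9/2·(1 − cos(π·0.7180)) = -7.3469 → s = 13.6531

13.6531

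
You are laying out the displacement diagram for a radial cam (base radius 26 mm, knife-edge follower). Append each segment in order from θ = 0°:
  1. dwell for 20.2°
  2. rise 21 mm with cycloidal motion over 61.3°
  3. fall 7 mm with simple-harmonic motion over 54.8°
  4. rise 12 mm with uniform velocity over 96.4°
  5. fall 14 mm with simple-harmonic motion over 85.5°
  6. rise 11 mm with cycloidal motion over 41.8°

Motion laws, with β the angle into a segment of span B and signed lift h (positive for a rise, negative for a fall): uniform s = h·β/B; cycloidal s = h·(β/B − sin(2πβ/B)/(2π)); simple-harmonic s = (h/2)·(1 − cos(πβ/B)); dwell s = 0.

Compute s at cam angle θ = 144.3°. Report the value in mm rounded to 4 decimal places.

seg 1 [0°–20.2°] dwell: s stays 0.0000
seg 2 [20.2°–81.5°] cycloidal, h=21: full span → s += 21 → s = 21.0000
seg 3 [81.5°–136.3°] simple-harmonic, h=-7: full span → s += -7 → s = 14.0000
seg 4 [136.3°–232.7°] uniform, h=12: θ=144.3° here. β=8, B=96.4. 12·8/96.4 = 0.9959 → s = 14.9959

14.9959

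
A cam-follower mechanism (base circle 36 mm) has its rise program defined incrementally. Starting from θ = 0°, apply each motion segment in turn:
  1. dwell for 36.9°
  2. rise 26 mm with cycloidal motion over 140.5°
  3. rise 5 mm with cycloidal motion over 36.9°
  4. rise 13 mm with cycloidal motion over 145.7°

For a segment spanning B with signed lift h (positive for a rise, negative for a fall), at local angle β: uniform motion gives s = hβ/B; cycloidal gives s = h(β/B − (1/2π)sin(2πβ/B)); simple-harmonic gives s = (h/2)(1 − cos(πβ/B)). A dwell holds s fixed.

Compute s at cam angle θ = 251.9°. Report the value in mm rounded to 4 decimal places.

seg 1 [0°–36.9°] dwell: s stays 0.0000
seg 2 [36.9°–177.4°] cycloidal, h=26: full span → s += 26 → s = 26.0000
seg 3 [177.4°–214.3°] cycloidal, h=5: full span → s += 5 → s = 31.0000
seg 4 [214.3°–360°] cycloidal, h=13: θ=251.9° here. β=37.6, B=145.7. 13·(0.2581 − sin(2π·0.2581)/(2π)) = 1.2885 → s = 32.2885

32.2885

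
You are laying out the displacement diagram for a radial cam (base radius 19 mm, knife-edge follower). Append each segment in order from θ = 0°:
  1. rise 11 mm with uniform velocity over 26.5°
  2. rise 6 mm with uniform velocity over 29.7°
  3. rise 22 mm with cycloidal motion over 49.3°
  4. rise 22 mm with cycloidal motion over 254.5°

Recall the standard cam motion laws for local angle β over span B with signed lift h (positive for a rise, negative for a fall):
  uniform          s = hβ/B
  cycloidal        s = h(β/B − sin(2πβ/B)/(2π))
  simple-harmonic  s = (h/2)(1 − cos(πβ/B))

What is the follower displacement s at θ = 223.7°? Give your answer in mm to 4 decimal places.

seg 1 [0°–26.5°] uniform, h=11: full span → s += 11 → s = 11.0000
seg 2 [26.5°–56.2°] uniform, h=6: full span → s += 6 → s = 17.0000
seg 3 [56.2°–105.5°] cycloidal, h=22: full span → s += 22 → s = 39.0000
seg 4 [105.5°–360°] cycloidal, h=22: θ=223.7° here. β=118.2, B=254.5. 22·(0.4644 − sin(2π·0.4644)/(2π)) = 9.4419 → s = 48.4419

48.4419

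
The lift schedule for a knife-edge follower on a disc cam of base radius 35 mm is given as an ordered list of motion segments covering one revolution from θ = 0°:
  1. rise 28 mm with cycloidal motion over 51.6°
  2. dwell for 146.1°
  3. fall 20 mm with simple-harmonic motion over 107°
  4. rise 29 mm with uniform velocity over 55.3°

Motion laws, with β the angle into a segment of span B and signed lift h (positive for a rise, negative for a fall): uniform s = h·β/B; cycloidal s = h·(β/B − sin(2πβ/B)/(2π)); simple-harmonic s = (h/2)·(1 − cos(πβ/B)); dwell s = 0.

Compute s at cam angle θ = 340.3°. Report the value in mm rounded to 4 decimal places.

seg 1 [0°–51.6°] cycloidal, h=28: full span → s += 28 → s = 28.0000
seg 2 [51.6°–197.7°] dwell: s stays 28.0000
seg 3 [197.7°–304.7°] simple-harmonic, h=-20: full span → s += -20 → s = 8.0000
seg 4 [304.7°–360°] uniform, h=29: θ=340.3° here. β=35.6, B=55.3. 29·35.6/55.3 = 18.6691 → s = 26.6691

26.6691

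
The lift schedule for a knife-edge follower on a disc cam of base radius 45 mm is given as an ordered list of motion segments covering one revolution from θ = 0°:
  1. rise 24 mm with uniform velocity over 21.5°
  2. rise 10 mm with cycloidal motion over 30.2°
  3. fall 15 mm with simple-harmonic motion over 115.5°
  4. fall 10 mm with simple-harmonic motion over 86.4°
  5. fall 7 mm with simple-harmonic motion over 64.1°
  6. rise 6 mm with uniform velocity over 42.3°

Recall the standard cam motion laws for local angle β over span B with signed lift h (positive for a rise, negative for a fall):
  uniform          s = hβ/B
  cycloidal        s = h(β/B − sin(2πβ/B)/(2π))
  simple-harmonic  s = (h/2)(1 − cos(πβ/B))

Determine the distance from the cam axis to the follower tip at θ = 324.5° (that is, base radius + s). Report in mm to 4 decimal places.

seg 1 [0°–21.5°] uniform, h=24: full span → s += 24 → s = 24.0000
seg 2 [21.5°–51.7°] cycloidal, h=10: full span → s += 10 → s = 34.0000
seg 3 [51.7°–167.2°] simple-harmonic, h=-15: full span → s += -15 → s = 19.0000
seg 4 [167.2°–253.6°] simple-harmonic, h=-10: full span → s += -10 → s = 9.0000
seg 5 [253.6°–317.7°] simple-harmonic, h=-7: full span → s += -7 → s = 2.0000
seg 6 [317.7°–360°] uniform, h=6: θ=324.5° here. β=6.8, B=42.3. 6·6.8/42.3 = 0.9645 → s = 2.9645
radial distance = base radius + s = 45 + 2.9645 = 47.9645

47.9645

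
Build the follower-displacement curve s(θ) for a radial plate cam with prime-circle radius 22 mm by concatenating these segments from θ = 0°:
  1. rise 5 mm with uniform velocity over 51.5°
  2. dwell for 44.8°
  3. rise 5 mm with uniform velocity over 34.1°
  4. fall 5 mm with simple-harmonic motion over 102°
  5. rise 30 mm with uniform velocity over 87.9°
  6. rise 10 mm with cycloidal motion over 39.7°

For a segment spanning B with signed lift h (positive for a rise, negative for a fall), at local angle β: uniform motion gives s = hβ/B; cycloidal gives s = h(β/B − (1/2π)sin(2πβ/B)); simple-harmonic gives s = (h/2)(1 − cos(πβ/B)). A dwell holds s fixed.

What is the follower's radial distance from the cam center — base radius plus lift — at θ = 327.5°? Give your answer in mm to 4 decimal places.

seg 1 [0°–51.5°] uniform, h=5: full span → s += 5 → s = 5.0000
seg 2 [51.5°–96.3°] dwell: s stays 5.0000
seg 3 [96.3°–130.4°] uniform, h=5: full span → s += 5 → s = 10.0000
seg 4 [130.4°–232.4°] simple-harmonic, h=-5: full span → s += -5 → s = 5.0000
seg 5 [232.4°–320.3°] uniform, h=30: full span → s += 30 → s = 35.0000
seg 6 [320.3°–360°] cycloidal, h=10: θ=327.5° here. β=7.2, B=39.7. 10·(0.1814 − sin(2π·0.1814)/(2π)) = 0.3678 → s = 35.3678
radial distance = base radius + s = 22 + 35.3678 = 57.3678

57.3678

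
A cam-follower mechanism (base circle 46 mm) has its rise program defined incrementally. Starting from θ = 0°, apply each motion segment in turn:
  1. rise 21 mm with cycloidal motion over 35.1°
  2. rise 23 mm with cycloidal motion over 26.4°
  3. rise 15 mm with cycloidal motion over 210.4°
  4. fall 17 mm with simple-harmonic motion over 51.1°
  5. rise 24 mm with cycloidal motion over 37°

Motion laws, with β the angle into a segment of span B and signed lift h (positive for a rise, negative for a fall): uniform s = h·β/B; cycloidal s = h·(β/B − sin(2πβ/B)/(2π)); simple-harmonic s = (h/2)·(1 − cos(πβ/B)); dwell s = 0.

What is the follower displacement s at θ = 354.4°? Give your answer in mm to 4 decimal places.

seg 1 [0°–35.1°] cycloidal, h=21: full span → s += 21 → s = 21.0000
seg 2 [35.1°–61.5°] cycloidal, h=23: full span → s += 23 → s = 44.0000
seg 3 [61.5°–271.9°] cycloidal, h=15: full span → s += 15 → s = 59.0000
seg 4 [271.9°–323°] simple-harmonic, h=-17: full span → s += -17 → s = 42.0000
seg 5 [323°–360°] cycloidal, h=24: θ=354.4° here. β=31.4, B=37. 24·(0.8486 − sin(2π·0.8486)/(2π)) = 23.4767 → s = 65.4767

65.4767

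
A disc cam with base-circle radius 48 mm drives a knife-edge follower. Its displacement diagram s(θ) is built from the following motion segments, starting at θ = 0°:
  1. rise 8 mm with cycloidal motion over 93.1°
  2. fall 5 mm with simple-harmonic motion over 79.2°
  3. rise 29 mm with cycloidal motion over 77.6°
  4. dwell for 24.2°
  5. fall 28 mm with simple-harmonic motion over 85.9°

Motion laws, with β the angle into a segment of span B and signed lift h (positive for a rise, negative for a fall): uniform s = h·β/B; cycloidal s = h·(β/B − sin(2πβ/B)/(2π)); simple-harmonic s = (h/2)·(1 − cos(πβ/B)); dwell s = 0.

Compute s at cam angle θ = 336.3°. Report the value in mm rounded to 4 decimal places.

seg 1 [0°–93.1°] cycloidal, h=8: full span → s += 8 → s = 8.0000
seg 2 [93.1°–172.3°] simple-harmonic, h=-5: full span → s += -5 → s = 3.0000
seg 3 [172.3°–249.9°] cycloidal, h=29: full span → s += 29 → s = 32.0000
seg 4 [249.9°–274.1°] dwell: s stays 32.0000
seg 5 [274.1°–360°] simple-harmonic, h=-28: θ=336.3° here. β=62.2, B=85.9. -28/2·(1 − cos(π·0.7241)) = -23.0621 → s = 8.9379

8.9379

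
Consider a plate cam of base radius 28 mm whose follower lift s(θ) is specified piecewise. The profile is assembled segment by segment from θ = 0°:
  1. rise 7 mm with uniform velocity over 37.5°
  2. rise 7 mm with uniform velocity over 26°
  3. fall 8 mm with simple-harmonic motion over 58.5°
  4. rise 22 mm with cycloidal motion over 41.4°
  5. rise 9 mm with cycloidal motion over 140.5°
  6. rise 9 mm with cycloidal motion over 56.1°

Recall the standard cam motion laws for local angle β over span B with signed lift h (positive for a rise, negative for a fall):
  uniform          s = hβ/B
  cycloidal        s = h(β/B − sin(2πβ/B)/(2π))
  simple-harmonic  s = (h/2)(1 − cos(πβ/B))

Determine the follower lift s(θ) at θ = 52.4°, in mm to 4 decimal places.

seg 1 [0°–37.5°] uniform, h=7: full span → s += 7 → s = 7.0000
seg 2 [37.5°–63.5°] uniform, h=7: θ=52.4° here. β=14.9, B=26. 7·14.9/26 = 4.0115 → s = 11.0115

11.0115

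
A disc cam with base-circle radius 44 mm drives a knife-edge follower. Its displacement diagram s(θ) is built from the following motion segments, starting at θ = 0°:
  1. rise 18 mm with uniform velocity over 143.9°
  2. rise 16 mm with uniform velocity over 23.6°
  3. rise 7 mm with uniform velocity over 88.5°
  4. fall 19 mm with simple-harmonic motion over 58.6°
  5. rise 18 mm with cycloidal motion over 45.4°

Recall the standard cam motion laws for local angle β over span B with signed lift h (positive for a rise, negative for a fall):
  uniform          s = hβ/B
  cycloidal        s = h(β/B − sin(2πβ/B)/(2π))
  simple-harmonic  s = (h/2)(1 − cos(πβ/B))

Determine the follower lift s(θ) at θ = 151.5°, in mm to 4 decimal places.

seg 1 [0°–143.9°] uniform, h=18: full span → s += 18 → s = 18.0000
seg 2 [143.9°–167.5°] uniform, h=16: θ=151.5° here. β=7.6, B=23.6. 16·7.6/23.6 = 5.1525 → s = 23.1525

23.1525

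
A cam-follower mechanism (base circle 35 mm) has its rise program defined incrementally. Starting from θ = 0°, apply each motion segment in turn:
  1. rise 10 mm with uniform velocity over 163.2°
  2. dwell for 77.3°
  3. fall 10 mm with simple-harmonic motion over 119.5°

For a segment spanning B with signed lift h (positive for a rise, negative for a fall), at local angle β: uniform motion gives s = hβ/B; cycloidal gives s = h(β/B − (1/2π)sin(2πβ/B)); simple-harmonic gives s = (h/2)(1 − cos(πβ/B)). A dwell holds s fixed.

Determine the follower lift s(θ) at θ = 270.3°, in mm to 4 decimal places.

seg 1 [0°–163.2°] uniform, h=10: full span → s += 10 → s = 10.0000
seg 2 [163.2°–240.5°] dwell: s stays 10.0000
seg 3 [240.5°–360°] simple-harmonic, h=-10: θ=270.3° here. β=29.8, B=119.5. -10/2·(1 − cos(π·0.2494)) = -1.4575 → s = 8.5425

8.5425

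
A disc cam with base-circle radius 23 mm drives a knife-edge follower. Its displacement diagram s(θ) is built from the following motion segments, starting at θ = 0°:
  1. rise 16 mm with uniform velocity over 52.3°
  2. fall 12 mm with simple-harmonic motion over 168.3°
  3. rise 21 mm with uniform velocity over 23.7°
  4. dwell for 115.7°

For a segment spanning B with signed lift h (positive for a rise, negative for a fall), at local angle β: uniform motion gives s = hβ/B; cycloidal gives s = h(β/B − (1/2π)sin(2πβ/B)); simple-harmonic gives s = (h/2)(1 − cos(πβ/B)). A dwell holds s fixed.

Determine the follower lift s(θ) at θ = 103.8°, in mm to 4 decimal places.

seg 1 [0°–52.3°] uniform, h=16: full span → s += 16 → s = 16.0000
seg 2 [52.3°–220.6°] simple-harmonic, h=-12: θ=103.8° here. β=51.5, B=168.3. -12/2·(1 − cos(π·0.3060)) = -2.5654 → s = 13.4346

13.4346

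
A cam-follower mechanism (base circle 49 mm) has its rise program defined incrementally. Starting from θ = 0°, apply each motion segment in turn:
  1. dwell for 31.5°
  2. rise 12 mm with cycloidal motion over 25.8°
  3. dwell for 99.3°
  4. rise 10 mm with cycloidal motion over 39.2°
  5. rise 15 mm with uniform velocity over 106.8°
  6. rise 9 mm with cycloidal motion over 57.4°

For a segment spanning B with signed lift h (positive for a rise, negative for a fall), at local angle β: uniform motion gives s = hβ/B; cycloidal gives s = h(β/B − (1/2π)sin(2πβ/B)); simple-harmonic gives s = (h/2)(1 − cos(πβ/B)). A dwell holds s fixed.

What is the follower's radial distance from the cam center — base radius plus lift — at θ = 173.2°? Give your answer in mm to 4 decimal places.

seg 1 [0°–31.5°] dwell: s stays 0.0000
seg 2 [31.5°–57.3°] cycloidal, h=12: full span → s += 12 → s = 12.0000
seg 3 [57.3°–156.6°] dwell: s stays 12.0000
seg 4 [156.6°–195.8°] cycloidal, h=10: θ=173.2° here. β=16.6, B=39.2. 10·(0.4235 − sin(2π·0.4235)/(2π)) = 3.4985 → s = 15.4985
radial distance = base radius + s = 49 + 15.4985 = 64.4985

64.4985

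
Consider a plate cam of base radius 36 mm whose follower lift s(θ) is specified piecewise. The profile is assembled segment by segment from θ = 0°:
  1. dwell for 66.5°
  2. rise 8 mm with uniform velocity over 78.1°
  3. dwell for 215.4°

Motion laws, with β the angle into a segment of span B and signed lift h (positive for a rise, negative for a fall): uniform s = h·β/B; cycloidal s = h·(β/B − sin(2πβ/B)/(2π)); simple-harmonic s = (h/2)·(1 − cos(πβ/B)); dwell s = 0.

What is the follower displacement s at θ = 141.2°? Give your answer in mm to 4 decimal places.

seg 1 [0°–66.5°] dwell: s stays 0.0000
seg 2 [66.5°–144.6°] uniform, h=8: θ=141.2° here. β=74.7, B=78.1. 8·74.7/78.1 = 7.6517 → s = 7.6517

7.6517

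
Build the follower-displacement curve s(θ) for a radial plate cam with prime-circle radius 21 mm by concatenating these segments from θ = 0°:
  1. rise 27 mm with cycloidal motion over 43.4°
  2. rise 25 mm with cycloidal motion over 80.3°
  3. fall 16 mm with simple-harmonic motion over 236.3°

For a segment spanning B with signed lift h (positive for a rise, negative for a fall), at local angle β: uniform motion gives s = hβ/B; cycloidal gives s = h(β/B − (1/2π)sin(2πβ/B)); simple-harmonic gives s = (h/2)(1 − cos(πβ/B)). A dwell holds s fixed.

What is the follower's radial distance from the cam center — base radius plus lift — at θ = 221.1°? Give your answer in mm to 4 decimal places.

seg 1 [0°–43.4°] cycloidal, h=27: full span → s += 27 → s = 27.0000
seg 2 [43.4°–123.7°] cycloidal, h=25: full span → s += 25 → s = 52.0000
seg 3 [123.7°–360°] simple-harmonic, h=-16: θ=221.1° here. β=97.4, B=236.3. -16/2·(1 − cos(π·0.4122)) = -5.8209 → s = 46.1791
radial distance = base radius + s = 21 + 46.1791 = 67.1791

67.1791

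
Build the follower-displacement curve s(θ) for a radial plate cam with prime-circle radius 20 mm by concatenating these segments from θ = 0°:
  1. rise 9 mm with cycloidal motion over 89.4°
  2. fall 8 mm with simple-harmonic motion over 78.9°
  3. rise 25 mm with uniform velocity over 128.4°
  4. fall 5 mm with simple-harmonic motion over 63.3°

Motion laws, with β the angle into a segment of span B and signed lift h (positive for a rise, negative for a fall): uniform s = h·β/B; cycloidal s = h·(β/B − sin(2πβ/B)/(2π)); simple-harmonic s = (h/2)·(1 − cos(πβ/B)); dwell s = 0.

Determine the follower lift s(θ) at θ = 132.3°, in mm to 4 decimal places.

seg 1 [0°–89.4°] cycloidal, h=9: full span → s += 9 → s = 9.0000
seg 2 [89.4°–168.3°] simple-harmonic, h=-8: θ=132.3° here. β=42.9, B=78.9. -8/2·(1 − cos(π·0.5437)) = -4.5478 → s = 4.4522

4.4522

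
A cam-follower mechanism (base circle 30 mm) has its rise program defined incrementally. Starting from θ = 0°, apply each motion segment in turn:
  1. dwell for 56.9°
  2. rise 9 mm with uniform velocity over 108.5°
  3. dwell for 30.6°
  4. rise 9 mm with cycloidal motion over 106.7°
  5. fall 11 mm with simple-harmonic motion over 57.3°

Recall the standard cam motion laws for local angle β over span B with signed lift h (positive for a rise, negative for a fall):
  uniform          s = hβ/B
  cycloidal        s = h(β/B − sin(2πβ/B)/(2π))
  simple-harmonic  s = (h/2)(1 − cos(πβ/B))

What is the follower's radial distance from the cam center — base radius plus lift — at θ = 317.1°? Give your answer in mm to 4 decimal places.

seg 1 [0°–56.9°] dwell: s stays 0.0000
seg 2 [56.9°–165.4°] uniform, h=9: full span → s += 9 → s = 9.0000
seg 3 [165.4°–196°] dwell: s stays 9.0000
seg 4 [196°–302.7°] cycloidal, h=9: full span → s += 9 → s = 18.0000
seg 5 [302.7°–360°] simple-harmonic, h=-11: θ=317.1° here. β=14.4, B=57.3. -11/2·(1 − cos(π·0.2513)) = -1.6269 → s = 16.3731
radial distance = base radius + s = 30 + 16.3731 = 46.3731

46.3731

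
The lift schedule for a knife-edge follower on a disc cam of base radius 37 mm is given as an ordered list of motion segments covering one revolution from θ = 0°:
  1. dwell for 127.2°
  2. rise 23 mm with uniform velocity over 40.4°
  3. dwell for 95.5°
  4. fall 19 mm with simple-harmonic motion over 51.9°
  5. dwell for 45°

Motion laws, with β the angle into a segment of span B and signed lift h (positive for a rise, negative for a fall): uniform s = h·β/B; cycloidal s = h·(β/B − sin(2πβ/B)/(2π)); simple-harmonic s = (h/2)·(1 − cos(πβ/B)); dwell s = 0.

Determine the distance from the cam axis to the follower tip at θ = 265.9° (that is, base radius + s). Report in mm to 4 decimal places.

seg 1 [0°–127.2°] dwell: s stays 0.0000
seg 2 [127.2°–167.6°] uniform, h=23: full span → s += 23 → s = 23.0000
seg 3 [167.6°–263.1°] dwell: s stays 23.0000
seg 4 [263.1°–315°] simple-harmonic, h=-19: θ=265.9° here. β=2.8, B=51.9. -19/2·(1 − cos(π·0.0539)) = -0.1361 → s = 22.8639
radial distance = base radius + s = 37 + 22.8639 = 59.8639

59.8639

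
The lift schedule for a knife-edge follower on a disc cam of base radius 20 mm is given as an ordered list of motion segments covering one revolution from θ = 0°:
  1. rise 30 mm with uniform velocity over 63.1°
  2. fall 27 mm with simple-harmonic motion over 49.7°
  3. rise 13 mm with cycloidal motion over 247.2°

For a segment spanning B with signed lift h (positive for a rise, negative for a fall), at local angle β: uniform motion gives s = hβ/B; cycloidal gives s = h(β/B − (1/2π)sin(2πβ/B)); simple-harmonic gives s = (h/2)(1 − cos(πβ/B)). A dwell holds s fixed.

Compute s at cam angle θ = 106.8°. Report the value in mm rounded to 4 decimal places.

seg 1 [0°–63.1°] uniform, h=30: full span → s += 30 → s = 30.0000
seg 2 [63.1°–112.8°] simple-harmonic, h=-27: θ=106.8° here. β=43.7, B=49.7. -27/2·(1 − cos(π·0.8793)) = -26.0406 → s = 3.9594

3.9594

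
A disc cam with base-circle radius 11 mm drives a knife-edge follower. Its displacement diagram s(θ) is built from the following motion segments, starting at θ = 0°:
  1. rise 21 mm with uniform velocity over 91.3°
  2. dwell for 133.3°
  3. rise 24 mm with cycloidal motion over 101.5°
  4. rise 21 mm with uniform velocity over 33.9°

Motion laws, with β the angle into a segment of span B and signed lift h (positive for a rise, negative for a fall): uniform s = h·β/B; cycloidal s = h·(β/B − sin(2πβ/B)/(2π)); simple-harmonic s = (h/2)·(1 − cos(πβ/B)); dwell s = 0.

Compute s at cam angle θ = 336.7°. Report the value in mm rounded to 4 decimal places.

seg 1 [0°–91.3°] uniform, h=21: full span → s += 21 → s = 21.0000
seg 2 [91.3°–224.6°] dwell: s stays 21.0000
seg 3 [224.6°–326.1°] cycloidal, h=24: full span → s += 24 → s = 45.0000
seg 4 [326.1°–360°] uniform, h=21: θ=336.7° here. β=10.6, B=33.9. 21·10.6/33.9 = 6.5664 → s = 51.5664

51.5664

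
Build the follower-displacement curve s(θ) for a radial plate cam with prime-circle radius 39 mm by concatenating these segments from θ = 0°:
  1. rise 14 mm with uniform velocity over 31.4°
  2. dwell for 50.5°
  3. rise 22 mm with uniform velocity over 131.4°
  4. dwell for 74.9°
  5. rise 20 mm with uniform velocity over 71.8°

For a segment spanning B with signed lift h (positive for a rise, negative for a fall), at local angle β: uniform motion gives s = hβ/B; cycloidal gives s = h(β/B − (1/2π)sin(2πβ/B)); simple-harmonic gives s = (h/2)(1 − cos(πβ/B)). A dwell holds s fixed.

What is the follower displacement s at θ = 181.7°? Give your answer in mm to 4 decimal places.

seg 1 [0°–31.4°] uniform, h=14: full span → s += 14 → s = 14.0000
seg 2 [31.4°–81.9°] dwell: s stays 14.0000
seg 3 [81.9°–213.3°] uniform, h=22: θ=181.7° here. β=99.8, B=131.4. 22·99.8/131.4 = 16.7093 → s = 30.7093

30.7093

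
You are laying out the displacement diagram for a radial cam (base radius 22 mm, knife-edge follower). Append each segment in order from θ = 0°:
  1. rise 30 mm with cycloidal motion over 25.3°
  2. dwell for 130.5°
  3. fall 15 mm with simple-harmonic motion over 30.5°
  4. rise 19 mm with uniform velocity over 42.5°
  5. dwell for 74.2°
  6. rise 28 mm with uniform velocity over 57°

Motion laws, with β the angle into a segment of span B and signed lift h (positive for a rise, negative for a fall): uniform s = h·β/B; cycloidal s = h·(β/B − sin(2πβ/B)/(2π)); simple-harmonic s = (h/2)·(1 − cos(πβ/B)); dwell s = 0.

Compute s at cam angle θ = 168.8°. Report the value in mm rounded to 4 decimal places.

seg 1 [0°–25.3°] cycloidal, h=30: full span → s += 30 → s = 30.0000
seg 2 [25.3°–155.8°] dwell: s stays 30.0000
seg 3 [155.8°–186.3°] simple-harmonic, h=-15: θ=168.8° here. β=13, B=30.5. -15/2·(1 − cos(π·0.4262)) = -5.7773 → s = 24.2227

24.2227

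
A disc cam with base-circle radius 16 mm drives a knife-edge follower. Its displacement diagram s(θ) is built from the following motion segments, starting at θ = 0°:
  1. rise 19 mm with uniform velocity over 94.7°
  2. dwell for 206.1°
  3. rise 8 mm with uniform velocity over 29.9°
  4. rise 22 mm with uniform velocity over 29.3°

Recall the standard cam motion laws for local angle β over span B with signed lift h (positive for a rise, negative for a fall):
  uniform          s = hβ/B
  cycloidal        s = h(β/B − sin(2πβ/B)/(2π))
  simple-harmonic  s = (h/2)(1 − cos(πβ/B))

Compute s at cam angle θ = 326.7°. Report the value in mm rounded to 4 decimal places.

seg 1 [0°–94.7°] uniform, h=19: full span → s += 19 → s = 19.0000
seg 2 [94.7°–300.8°] dwell: s stays 19.0000
seg 3 [300.8°–330.7°] uniform, h=8: θ=326.7° here. β=25.9, B=29.9. 8·25.9/29.9 = 6.9298 → s = 25.9298

25.9298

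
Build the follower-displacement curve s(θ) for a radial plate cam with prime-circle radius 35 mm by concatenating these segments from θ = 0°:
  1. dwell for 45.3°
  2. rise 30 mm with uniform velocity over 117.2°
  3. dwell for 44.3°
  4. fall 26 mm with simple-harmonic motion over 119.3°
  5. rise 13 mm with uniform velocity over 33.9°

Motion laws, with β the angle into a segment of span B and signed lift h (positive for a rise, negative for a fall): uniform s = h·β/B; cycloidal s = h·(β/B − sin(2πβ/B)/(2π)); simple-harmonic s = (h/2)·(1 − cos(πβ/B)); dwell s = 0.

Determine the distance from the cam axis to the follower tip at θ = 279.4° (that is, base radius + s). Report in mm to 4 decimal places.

seg 1 [0°–45.3°] dwell: s stays 0.0000
seg 2 [45.3°–162.5°] uniform, h=30: full span → s += 30 → s = 30.0000
seg 3 [162.5°–206.8°] dwell: s stays 30.0000
seg 4 [206.8°–326.1°] simple-harmonic, h=-26: θ=279.4° here. β=72.6, B=119.3. -26/2·(1 − cos(π·0.6085)) = -17.3478 → s = 12.6522
radial distance = base radius + s = 35 + 12.6522 = 47.6522

47.6522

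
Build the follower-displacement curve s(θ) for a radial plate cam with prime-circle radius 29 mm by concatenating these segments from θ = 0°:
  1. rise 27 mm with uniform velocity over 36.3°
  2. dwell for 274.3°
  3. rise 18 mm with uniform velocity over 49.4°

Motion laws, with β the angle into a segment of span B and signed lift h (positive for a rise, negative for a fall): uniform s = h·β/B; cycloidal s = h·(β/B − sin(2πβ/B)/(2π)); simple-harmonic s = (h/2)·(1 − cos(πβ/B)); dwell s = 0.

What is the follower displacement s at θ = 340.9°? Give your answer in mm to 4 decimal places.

seg 1 [0°–36.3°] uniform, h=27: full span → s += 27 → s = 27.0000
seg 2 [36.3°–310.6°] dwell: s stays 27.0000
seg 3 [310.6°–360°] uniform, h=18: θ=340.9° here. β=30.3, B=49.4. 18·30.3/49.4 = 11.0405 → s = 38.0405

38.0405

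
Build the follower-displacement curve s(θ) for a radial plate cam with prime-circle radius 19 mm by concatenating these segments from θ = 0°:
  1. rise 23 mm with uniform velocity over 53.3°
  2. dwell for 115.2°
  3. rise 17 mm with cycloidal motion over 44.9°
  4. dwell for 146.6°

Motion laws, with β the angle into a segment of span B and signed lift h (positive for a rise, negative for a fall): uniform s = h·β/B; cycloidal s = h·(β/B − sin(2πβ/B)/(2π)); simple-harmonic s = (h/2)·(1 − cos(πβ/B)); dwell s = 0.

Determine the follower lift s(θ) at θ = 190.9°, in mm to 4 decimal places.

seg 1 [0°–53.3°] uniform, h=23: full span → s += 23 → s = 23.0000
seg 2 [53.3°–168.5°] dwell: s stays 23.0000
seg 3 [168.5°–213.4°] cycloidal, h=17: θ=190.9° here. β=22.4, B=44.9. 17·(0.4989 − sin(2π·0.4989)/(2π)) = 8.4621 → s = 31.4621

31.4621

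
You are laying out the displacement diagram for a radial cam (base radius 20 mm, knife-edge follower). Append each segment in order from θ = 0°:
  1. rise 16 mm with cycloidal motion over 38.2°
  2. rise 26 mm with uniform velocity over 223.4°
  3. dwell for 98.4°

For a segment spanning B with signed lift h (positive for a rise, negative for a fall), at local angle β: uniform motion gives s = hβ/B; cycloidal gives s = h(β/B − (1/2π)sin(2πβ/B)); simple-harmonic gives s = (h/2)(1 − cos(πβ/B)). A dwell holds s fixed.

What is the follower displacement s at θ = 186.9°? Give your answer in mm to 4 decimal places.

seg 1 [0°–38.2°] cycloidal, h=16: full span → s += 16 → s = 16.0000
seg 2 [38.2°–261.6°] uniform, h=26: θ=186.9° here. β=148.7, B=223.4. 26·148.7/223.4 = 17.3062 → s = 33.3062

33.3062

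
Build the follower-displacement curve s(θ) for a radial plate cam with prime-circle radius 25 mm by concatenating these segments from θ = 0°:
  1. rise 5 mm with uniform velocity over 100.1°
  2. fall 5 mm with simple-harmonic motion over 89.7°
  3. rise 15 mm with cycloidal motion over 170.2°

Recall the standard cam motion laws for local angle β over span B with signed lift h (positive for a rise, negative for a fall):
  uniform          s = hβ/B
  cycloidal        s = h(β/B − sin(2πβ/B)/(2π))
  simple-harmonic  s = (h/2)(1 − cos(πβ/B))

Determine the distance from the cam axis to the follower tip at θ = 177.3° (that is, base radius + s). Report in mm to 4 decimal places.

seg 1 [0°–100.1°] uniform, h=5: full span → s += 5 → s = 5.0000
seg 2 [100.1°–189.8°] simple-harmonic, h=-5: θ=177.3° here. β=77.2, B=89.7. -5/2·(1 − cos(π·0.8606)) = -4.7642 → s = 0.2358
radial distance = base radius + s = 25 + 0.2358 = 25.2358

25.2358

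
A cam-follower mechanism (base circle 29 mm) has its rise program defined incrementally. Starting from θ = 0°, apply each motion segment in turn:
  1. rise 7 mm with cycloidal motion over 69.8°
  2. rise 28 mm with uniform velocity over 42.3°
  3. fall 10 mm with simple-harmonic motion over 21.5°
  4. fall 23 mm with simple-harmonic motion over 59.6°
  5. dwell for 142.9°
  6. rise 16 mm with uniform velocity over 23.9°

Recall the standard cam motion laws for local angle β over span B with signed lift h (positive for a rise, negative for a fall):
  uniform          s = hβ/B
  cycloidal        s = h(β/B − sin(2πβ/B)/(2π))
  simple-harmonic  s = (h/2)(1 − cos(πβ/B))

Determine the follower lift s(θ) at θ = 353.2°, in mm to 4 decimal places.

seg 1 [0°–69.8°] cycloidal, h=7: full span → s += 7 → s = 7.0000
seg 2 [69.8°–112.1°] uniform, h=28: full span → s += 28 → s = 35.0000
seg 3 [112.1°–133.6°] simple-harmonic, h=-10: full span → s += -10 → s = 25.0000
seg 4 [133.6°–193.2°] simple-harmonic, h=-23: full span → s += -23 → s = 2.0000
seg 5 [193.2°–336.1°] dwell: s stays 2.0000
seg 6 [336.1°–360°] uniform, h=16: θ=353.2° here. β=17.1, B=23.9. 16·17.1/23.9 = 11.4477 → s = 13.4477

13.4477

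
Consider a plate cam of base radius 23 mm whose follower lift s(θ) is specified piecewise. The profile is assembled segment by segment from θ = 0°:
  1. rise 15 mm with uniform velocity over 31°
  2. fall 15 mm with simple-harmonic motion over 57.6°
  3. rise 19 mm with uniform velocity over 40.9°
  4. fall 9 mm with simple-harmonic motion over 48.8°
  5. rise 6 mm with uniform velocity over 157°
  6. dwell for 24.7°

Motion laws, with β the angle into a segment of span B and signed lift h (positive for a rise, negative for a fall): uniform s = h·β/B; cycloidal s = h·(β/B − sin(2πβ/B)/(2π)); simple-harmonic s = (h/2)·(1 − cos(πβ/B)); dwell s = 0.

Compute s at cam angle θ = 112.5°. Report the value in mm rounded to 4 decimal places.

seg 1 [0°–31°] uniform, h=15: full span → s += 15 → s = 15.0000
seg 2 [31°–88.6°] simple-harmonic, h=-15: full span → s += -15 → s = 0.0000
seg 3 [88.6°–129.5°] uniform, h=19: θ=112.5° here. β=23.9, B=40.9. 19·23.9/40.9 = 11.1027 → s = 11.1027

11.1027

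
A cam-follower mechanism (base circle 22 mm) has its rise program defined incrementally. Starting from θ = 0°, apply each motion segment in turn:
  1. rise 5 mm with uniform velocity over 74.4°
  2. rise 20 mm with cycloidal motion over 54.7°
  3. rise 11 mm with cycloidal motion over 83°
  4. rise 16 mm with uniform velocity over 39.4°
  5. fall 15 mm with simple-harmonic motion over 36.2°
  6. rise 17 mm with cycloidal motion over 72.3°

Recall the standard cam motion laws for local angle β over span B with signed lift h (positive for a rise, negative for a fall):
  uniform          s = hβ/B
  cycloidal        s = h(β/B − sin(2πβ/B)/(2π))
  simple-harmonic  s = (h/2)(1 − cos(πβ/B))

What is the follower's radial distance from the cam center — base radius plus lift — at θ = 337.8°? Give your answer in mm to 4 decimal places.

seg 1 [0°–74.4°] uniform, h=5: full span → s += 5 → s = 5.0000
seg 2 [74.4°–129.1°] cycloidal, h=20: full span → s += 20 → s = 25.0000
seg 3 [129.1°–212.1°] cycloidal, h=11: full span → s += 11 → s = 36.0000
seg 4 [212.1°–251.5°] uniform, h=16: full span → s += 16 → s = 52.0000
seg 5 [251.5°–287.7°] simple-harmonic, h=-15: full span → s += -15 → s = 37.0000
seg 6 [287.7°–360°] cycloidal, h=17: θ=337.8° here. β=50.1, B=72.3. 17·(0.6929 − sin(2π·0.6929)/(2π)) = 14.3137 → s = 51.3137
radial distance = base radius + s = 22 + 51.3137 = 73.3137

73.3137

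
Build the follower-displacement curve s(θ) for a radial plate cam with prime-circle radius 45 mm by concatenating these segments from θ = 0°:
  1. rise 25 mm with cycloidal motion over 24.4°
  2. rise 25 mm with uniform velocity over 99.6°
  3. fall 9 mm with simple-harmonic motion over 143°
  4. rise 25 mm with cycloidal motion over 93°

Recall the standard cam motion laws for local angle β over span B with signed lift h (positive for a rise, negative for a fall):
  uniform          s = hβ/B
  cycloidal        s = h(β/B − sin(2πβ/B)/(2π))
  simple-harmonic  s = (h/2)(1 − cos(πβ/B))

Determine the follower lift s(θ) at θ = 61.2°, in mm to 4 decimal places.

seg 1 [0°–24.4°] cycloidal, h=25: full span → s += 25 → s = 25.0000
seg 2 [24.4°–124°] uniform, h=25: θ=61.2° here. β=36.8, B=99.6. 25·36.8/99.6 = 9.2369 → s = 34.2369

34.2369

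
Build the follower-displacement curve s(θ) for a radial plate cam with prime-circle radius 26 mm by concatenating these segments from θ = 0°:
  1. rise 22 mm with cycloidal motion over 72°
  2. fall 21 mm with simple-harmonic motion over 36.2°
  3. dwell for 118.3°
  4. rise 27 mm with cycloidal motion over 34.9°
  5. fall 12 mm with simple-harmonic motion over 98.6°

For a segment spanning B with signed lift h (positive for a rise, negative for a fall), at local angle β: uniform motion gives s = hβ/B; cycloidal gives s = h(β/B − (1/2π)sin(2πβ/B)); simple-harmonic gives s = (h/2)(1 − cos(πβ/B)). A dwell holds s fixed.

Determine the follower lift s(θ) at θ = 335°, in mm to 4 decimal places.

seg 1 [0°–72°] cycloidal, h=22: full span → s += 22 → s = 22.0000
seg 2 [72°–108.2°] simple-harmonic, h=-21: full span → s += -21 → s = 1.0000
seg 3 [108.2°–226.5°] dwell: s stays 1.0000
seg 4 [226.5°–261.4°] cycloidal, h=27: full span → s += 27 → s = 28.0000
seg 5 [261.4°–360°] simple-harmonic, h=-12: θ=335° here. β=73.6, B=98.6. -12/2·(1 − cos(π·0.7465)) = -10.1951 → s = 17.8049

17.8049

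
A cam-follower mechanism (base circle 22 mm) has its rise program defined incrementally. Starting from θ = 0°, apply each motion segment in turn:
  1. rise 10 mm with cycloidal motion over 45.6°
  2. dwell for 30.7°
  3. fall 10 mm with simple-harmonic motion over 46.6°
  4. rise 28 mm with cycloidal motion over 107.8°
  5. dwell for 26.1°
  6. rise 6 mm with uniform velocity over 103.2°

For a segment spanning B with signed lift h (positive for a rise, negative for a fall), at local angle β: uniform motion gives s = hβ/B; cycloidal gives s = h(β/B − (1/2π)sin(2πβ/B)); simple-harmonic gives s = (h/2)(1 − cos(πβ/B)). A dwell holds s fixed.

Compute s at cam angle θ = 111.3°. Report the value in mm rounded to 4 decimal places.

seg 1 [0°–45.6°] cycloidal, h=10: full span → s += 10 → s = 10.0000
seg 2 [45.6°–76.3°] dwell: s stays 10.0000
seg 3 [76.3°–122.9°] simple-harmonic, h=-10: θ=111.3° here. β=35, B=46.6. -10/2·(1 − cos(π·0.7511)) = -8.5474 → s = 1.4526

1.4526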